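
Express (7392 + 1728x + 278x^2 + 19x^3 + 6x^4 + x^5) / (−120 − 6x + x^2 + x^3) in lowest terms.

Euclidean algorithm in ℚ[x]:
  x^5 + 6x^4 + 19x^3 + 278x^2 + 1728x + 7392 = (x^2 + 5x + 20)(x^3 + x^2 − 6x − 120) + (408x^2 + 2448x + 9792)
  x^3 + x^2 − 6x − 120 = ((1/408)x − 5/408)(408x^2 + 2448x + 9792) + (0)
Last nonzero remainder: 408x^2 + 2448x + 9792. Dividing through by 408 gives the monic gcd x^2 + 6x + 24.
Cancel x^2 + 6x + 24 from numerator and denominator to get the reduced form.

(308 − 5x + x^3)/(−5 + x)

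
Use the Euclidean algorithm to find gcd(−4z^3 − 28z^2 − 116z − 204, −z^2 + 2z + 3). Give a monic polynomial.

By polynomial division,
  −4z^3 − 28z^2 − 116z − 204 = (4z + 36)(−z^2 + 2z + 3) + (−200z − 312)
  −z^2 + 2z + 3 = ((1/200)z − 89/5000)(−200z − 312) + (−1596/625)
  −200z − 312 = ((31250/399)z + 16250/133)(−1596/625) + (0)
The last nonzero remainder is the constant −1596/625, so the polynomials are coprime and gcd = 1.

1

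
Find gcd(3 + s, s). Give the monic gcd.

1

Euclidean algorithm in ℚ[s]:
  s + 3 = (s) + (3)
  s = ((1/3)s)(3) + (0)
The last nonzero remainder is the constant 3, so the polynomials are coprime and gcd = 1.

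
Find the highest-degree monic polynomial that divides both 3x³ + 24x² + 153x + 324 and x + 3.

x + 3

Repeated division with remainder:
  3x³ + 24x² + 153x + 324 = (3x² + 15x + 108)(x + 3) + (0)
The last nonzero remainder x + 3 is already monic.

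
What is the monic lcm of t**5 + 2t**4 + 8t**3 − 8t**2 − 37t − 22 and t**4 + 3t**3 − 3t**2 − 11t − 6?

t**6 + 5t**5 + 14t**4 + 16t**3 − 61t**2 − 133t − 66

Apply the Euclidean algorithm:
  t**5 + 2t**4 + 8t**3 − 8t**2 − 37t − 22 = (t − 1)(t**4 + 3t**3 − 3t**2 − 11t − 6) + (14t**3 − 42t − 28)
  t**4 + 3t**3 − 3t**2 − 11t − 6 = ((1/14)t + 3/14)(14t**3 − 42t − 28) + (0)
Last nonzero remainder: 14t**3 − 42t − 28. Dividing through by 14 gives the monic gcd t**3 − 3t − 2.
Then lcm(f, g) = f·g / gcd(f, g); expanding and making the result monic gives the answer.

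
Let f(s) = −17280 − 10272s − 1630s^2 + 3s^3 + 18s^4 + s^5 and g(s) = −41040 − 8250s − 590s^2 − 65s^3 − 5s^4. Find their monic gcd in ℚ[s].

By polynomial division,
  s^5 + 18s^4 + 3s^3 − 1630s^2 − 10272s − 17280 = (−(1/5)s − 1)(−5s^4 − 65s^3 − 590s^2 − 8250s − 41040) + (−180s^3 − 3870s^2 − 26730s − 58320)
  −5s^4 − 65s^3 − 590s^2 − 8250s − 41040 = ((1/36)s − 17/72)(−180s^3 − 3870s^2 − 26730s − 58320) + (−(3045/4)s^2 − (51765/4)s − 54810)
  −180s^3 − 3870s^2 − 26730s − 58320 = ((48/203)s + 216/203)(−(3045/4)s^2 − (51765/4)s − 54810) + (0)
Last nonzero remainder: −(3045/4)s^2 − (51765/4)s − 54810. Dividing through by −3045/4 gives the monic gcd s^2 + 17s + 72.

72 + 17s + s^2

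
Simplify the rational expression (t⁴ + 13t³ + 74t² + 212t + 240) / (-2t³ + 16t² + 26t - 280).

(-t³ - 9t² - 38t - 60)/(2t² - 24t + 70)

Apply the Euclidean algorithm:
  t⁴ + 13t³ + 74t² + 212t + 240 = (-(1/2)t - 21/2)(-2t³ + 16t² + 26t - 280) + (255t² + 345t - 2700)
  -2t³ + 16t² + 26t - 280 = (-(2/255)t + 106/1445)(255t² + 345t - 2700) + (-(5920/289)t - 23680/289)
  255t² + 345t - 2700 = (-(14739/1184)t + 39015/1184)(-(5920/289)t - 23680/289) + (0)
Last nonzero remainder: -(5920/289)t - 23680/289. Dividing through by -5920/289 gives the monic gcd t + 4.
Cancel t + 4 from numerator and denominator to get the reduced form.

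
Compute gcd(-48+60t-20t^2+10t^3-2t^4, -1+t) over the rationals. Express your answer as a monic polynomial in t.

-1+t

Euclidean algorithm in ℚ[t]:
  -2t^4+10t^3-20t^2+60t-48 = (-2t^3+8t^2-12t+48)(t-1) + (0)
The last nonzero remainder t-1 is already monic.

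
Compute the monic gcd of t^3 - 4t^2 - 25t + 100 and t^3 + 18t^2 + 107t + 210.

t + 5

Repeated division with remainder:
  t^3 - 4t^2 - 25t + 100 = (t^3 + 18t^2 + 107t + 210) + (-22t^2 - 132t - 110)
  t^3 + 18t^2 + 107t + 210 = (-(1/22)t - 6/11)(-22t^2 - 132t - 110) + (30t + 150)
  -22t^2 - 132t - 110 = (-(11/15)t - 11/15)(30t + 150) + (0)
Last nonzero remainder: 30t + 150. Dividing through by 30 gives the monic gcd t + 5.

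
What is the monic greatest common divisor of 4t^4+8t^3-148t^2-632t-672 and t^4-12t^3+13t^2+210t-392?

Repeated division with remainder:
  4t^4+8t^3-148t^2-632t-672 = (4)(t^4-12t^3+13t^2+210t-392) + (56t^3-200t^2-1472t+896)
  t^4-12t^3+13t^2+210t-392 = ((1/56)t-59/392)(56t^3-200t^2-1472t+896) + ((450/49)t^2-(1350/49)t-1800/7)
  56t^3-200t^2-1472t+896 = ((1372/225)t-784/225)((450/49)t^2-(1350/49)t-1800/7) + (0)
Last nonzero remainder: (450/49)t^2-(1350/49)t-1800/7. Dividing through by 450/49 gives the monic gcd t^2-3t-28.

t^2-3t-28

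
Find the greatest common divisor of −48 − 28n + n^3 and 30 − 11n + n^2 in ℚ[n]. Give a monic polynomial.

Euclidean algorithm in ℚ[n]:
  n^3 − 28n − 48 = (n + 11)(n^2 − 11n + 30) + (63n − 378)
  n^2 − 11n + 30 = ((1/63)n − 5/63)(63n − 378) + (0)
Last nonzero remainder: 63n − 378. Dividing through by 63 gives the monic gcd n − 6.

−6 + n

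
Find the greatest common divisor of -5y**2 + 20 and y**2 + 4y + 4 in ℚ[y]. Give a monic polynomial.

Apply the Euclidean algorithm:
  -5y**2 + 20 = (-5)(y**2 + 4y + 4) + (20y + 40)
  y**2 + 4y + 4 = ((1/20)y + 1/10)(20y + 40) + (0)
Last nonzero remainder: 20y + 40. Dividing through by 20 gives the monic gcd y + 2.

y + 2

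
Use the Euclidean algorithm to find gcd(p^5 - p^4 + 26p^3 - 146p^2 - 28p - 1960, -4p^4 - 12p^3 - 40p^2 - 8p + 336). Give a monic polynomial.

p^2 + 2p + 14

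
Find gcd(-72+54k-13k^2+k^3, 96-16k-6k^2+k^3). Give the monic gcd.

Apply the Euclidean algorithm:
  k^3-13k^2+54k-72 = (k^3-6k^2-16k+96) + (-7k^2+70k-168)
  k^3-6k^2-16k+96 = (-(1/7)k-4/7)(-7k^2+70k-168) + (0)
Last nonzero remainder: -7k^2+70k-168. Dividing through by -7 gives the monic gcd k^2-10k+24.

24-10k+k^2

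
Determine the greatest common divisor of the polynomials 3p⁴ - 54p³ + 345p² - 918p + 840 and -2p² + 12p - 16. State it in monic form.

Apply the Euclidean algorithm:
  3p⁴ - 54p³ + 345p² - 918p + 840 = (-(3/2)p² + 18p - 105/2)(-2p² + 12p - 16) + (0)
Last nonzero remainder: -2p² + 12p - 16. Dividing through by -2 gives the monic gcd p² - 6p + 8.

p² - 6p + 8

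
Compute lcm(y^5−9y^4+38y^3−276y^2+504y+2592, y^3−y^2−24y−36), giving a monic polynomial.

y^6−6y^5+11y^4−162y^3−324y^2+4104y+7776

Apply the Euclidean algorithm:
  y^5−9y^4+38y^3−276y^2+504y+2592 = (y^2−8y+54)(y^3−y^2−24y−36) + (−378y^2+1512y+4536)
  y^3−y^2−24y−36 = (−(1/378)y−1/126)(−378y^2+1512y+4536) + (0)
Last nonzero remainder: −378y^2+1512y+4536. Dividing through by −378 gives the monic gcd y^2−4y−12.
Then lcm(f, g) = f·g / gcd(f, g); expanding and making the result monic gives the answer.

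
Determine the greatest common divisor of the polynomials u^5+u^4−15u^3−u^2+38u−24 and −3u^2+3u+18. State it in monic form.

Repeated division with remainder:
  u^5+u^4−15u^3−u^2+38u−24 = (−(1/3)u^3−(2/3)u^2+(7/3)u−4/3)(−3u^2+3u+18) + (0)
Last nonzero remainder: −3u^2+3u+18. Dividing through by −3 gives the monic gcd u^2−u−6.

u^2−u−6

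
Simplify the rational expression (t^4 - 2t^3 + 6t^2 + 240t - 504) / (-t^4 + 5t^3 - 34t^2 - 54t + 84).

By polynomial division,
  t^4 - 2t^3 + 6t^2 + 240t - 504 = (-1)(-t^4 + 5t^3 - 34t^2 - 54t + 84) + (3t^3 - 28t^2 + 186t - 420)
  -t^4 + 5t^3 - 34t^2 - 54t + 84 = (-(1/3)t - 13/9)(3t^3 - 28t^2 + 186t - 420) + (-(112/9)t^2 + (224/3)t - 1568/3)
  3t^3 - 28t^2 + 186t - 420 = (-(27/112)t + 45/56)(-(112/9)t^2 + (224/3)t - 1568/3) + (0)
Last nonzero remainder: -(112/9)t^2 + (224/3)t - 1568/3. Dividing through by -112/9 gives the monic gcd t^2 - 6t + 42.
Cancel t^2 - 6t + 42 from numerator and denominator to get the reduced form.

(-t^2 - 4t + 12)/(t^2 + t - 2)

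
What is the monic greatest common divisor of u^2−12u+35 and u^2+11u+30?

By polynomial division,
  u^2−12u+35 = (u^2+11u+30) + (−23u+5)
  u^2+11u+30 = (−(1/23)u−258/529)(−23u+5) + (17160/529)
  −23u+5 = (−(12167/17160)u+529/3432)(17160/529) + (0)
The last nonzero remainder is the constant 17160/529, so the polynomials are coprime and gcd = 1.

1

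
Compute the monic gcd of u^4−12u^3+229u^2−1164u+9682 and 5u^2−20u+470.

u^2−4u+94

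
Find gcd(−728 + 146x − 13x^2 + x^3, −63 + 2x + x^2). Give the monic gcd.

−7 + x

Euclidean algorithm in ℚ[x]:
  x^3 − 13x^2 + 146x − 728 = (x − 15)(x^2 + 2x − 63) + (239x − 1673)
  x^2 + 2x − 63 = ((1/239)x + 9/239)(239x − 1673) + (0)
Last nonzero remainder: 239x − 1673. Dividing through by 239 gives the monic gcd x − 7.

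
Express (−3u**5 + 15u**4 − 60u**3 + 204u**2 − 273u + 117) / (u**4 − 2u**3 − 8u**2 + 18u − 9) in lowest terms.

Apply the Euclidean algorithm:
  −3u**5 + 15u**4 − 60u**3 + 204u**2 − 273u + 117 = (−3u + 9)(u**4 − 2u**3 − 8u**2 + 18u − 9) + (−66u**3 + 330u**2 − 462u + 198)
  u**4 − 2u**3 − 8u**2 + 18u − 9 = (−(1/66)u − 1/22)(−66u**3 + 330u**2 − 462u + 198) + (0)
Last nonzero remainder: −66u**3 + 330u**2 − 462u + 198. Dividing through by −66 gives the monic gcd u**3 − 5u**2 + 7u − 3.
Cancel u**3 − 5u**2 + 7u − 3 from numerator and denominator to get the reduced form.

(−3u**2 − 39)/(u + 3)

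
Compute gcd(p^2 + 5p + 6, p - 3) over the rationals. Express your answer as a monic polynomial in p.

1

By polynomial division,
  p^2 + 5p + 6 = (p + 8)(p - 3) + (30)
  p - 3 = ((1/30)p - 1/10)(30) + (0)
The last nonzero remainder is the constant 30, so the polynomials are coprime and gcd = 1.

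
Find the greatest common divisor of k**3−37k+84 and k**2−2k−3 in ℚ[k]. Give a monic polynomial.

k−3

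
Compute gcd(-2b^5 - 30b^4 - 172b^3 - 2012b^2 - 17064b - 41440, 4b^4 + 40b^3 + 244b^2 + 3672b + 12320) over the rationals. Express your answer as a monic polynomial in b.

b^2 + 14b + 40

Apply the Euclidean algorithm:
  -2b^5 - 30b^4 - 172b^3 - 2012b^2 - 17064b - 41440 = (-(1/2)b - 5/2)(4b^4 + 40b^3 + 244b^2 + 3672b + 12320) + (50b^3 + 434b^2 - 1724b - 10640)
  4b^4 + 40b^3 + 244b^2 + 3672b + 12320 = ((2/25)b + 66/625)(50b^3 + 434b^2 - 1724b - 10640) + ((210056/625)b^2 + (2940784/625)b + 1680448/125)
  50b^3 + 434b^2 - 1724b - 10640 = ((15625/105028)b - 11875/15004)((210056/625)b^2 + (2940784/625)b + 1680448/125) + (0)
Last nonzero remainder: (210056/625)b^2 + (2940784/625)b + 1680448/125. Dividing through by 210056/625 gives the monic gcd b^2 + 14b + 40.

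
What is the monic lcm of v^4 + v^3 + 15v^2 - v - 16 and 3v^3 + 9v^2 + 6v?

Apply the Euclidean algorithm:
  v^4 + v^3 + 15v^2 - v - 16 = ((1/3)v - 2/3)(3v^3 + 9v^2 + 6v) + (19v^2 + 3v - 16)
  3v^3 + 9v^2 + 6v = ((3/19)v + 162/361)(19v^2 + 3v - 16) + ((2592/361)v + 2592/361)
  19v^2 + 3v - 16 = ((6859/2592)v - 361/162)((2592/361)v + 2592/361) + (0)
Last nonzero remainder: (2592/361)v + 2592/361. Dividing through by 2592/361 gives the monic gcd v + 1.
Then lcm(f, g) = f·g / gcd(f, g); expanding and making the result monic gives the answer.

v^6 + 3v^5 + 17v^4 + 29v^3 - 18v^2 - 32v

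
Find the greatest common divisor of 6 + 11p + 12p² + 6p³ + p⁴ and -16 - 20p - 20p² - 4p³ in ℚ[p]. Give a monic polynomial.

By polynomial division,
  p⁴ + 6p³ + 12p² + 11p + 6 = (-(1/4)p - 1/4)(-4p³ - 20p² - 20p - 16) + (2p² + 2p + 2)
  -4p³ - 20p² - 20p - 16 = (-2p - 8)(2p² + 2p + 2) + (0)
Last nonzero remainder: 2p² + 2p + 2. Dividing through by 2 gives the monic gcd p² + p + 1.

1 + p + p²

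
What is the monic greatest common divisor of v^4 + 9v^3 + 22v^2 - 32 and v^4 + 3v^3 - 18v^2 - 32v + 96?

By polynomial division,
  v^4 + 9v^3 + 22v^2 - 32 = (v^4 + 3v^3 - 18v^2 - 32v + 96) + (6v^3 + 40v^2 + 32v - 128)
  v^4 + 3v^3 - 18v^2 - 32v + 96 = ((1/6)v - 11/18)(6v^3 + 40v^2 + 32v - 128) + ((10/9)v^2 + (80/9)v + 160/9)
  6v^3 + 40v^2 + 32v - 128 = ((27/5)v - 36/5)((10/9)v^2 + (80/9)v + 160/9) + (0)
Last nonzero remainder: (10/9)v^2 + (80/9)v + 160/9. Dividing through by 10/9 gives the monic gcd v^2 + 8v + 16.

v^2 + 8v + 16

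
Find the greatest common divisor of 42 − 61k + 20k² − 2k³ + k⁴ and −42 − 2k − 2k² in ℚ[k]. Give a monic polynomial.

21 + k + k²

Apply the Euclidean algorithm:
  k⁴ − 2k³ + 20k² − 61k + 42 = (−(1/2)k² + (3/2)k − 1)(−2k² − 2k − 42) + (0)
Last nonzero remainder: −2k² − 2k − 42. Dividing through by −2 gives the monic gcd k² + k + 21.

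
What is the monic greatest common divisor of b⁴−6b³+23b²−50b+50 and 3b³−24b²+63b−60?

Euclidean algorithm in ℚ[b]:
  b⁴−6b³+23b²−50b+50 = ((1/3)b+2/3)(3b³−24b²+63b−60) + (18b²−72b+90)
  3b³−24b²+63b−60 = ((1/6)b−2/3)(18b²−72b+90) + (0)
Last nonzero remainder: 18b²−72b+90. Dividing through by 18 gives the monic gcd b²−4b+5.

b²−4b+5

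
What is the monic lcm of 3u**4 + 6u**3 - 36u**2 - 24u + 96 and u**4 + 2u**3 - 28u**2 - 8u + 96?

u**6 + 4u**5 - 32u**4 - 80u**3 + 304u**2 + 256u - 768

Repeated division with remainder:
  3u**4 + 6u**3 - 36u**2 - 24u + 96 = (3)(u**4 + 2u**3 - 28u**2 - 8u + 96) + (48u**2 - 192)
  u**4 + 2u**3 - 28u**2 - 8u + 96 = ((1/48)u**2 + (1/24)u - 1/2)(48u**2 - 192) + (0)
Last nonzero remainder: 48u**2 - 192. Dividing through by 48 gives the monic gcd u**2 - 4.
Then lcm(f, g) = f·g / gcd(f, g); expanding and making the result monic gives the answer.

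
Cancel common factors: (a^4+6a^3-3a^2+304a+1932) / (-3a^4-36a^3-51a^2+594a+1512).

(-a^2+7a-46)/(3a^2-3a-36)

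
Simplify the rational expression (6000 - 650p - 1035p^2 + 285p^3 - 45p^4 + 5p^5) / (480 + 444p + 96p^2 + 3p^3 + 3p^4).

(75 - 40p + 5p^2)/(6 + 3p)

Euclidean algorithm in ℚ[p]:
  5p^5 - 45p^4 + 285p^3 - 1035p^2 - 650p + 6000 = ((5/3)p - 50/3)(3p^4 + 3p^3 + 96p^2 + 444p + 480) + (175p^3 - 175p^2 + 5950p + 14000)
  3p^4 + 3p^3 + 96p^2 + 444p + 480 = ((3/175)p + 6/175)(175p^3 - 175p^2 + 5950p + 14000) + (0)
Last nonzero remainder: 175p^3 - 175p^2 + 5950p + 14000. Dividing through by 175 gives the monic gcd p^3 - p^2 + 34p + 80.
Cancel p^3 - p^2 + 34p + 80 from numerator and denominator to get the reduced form.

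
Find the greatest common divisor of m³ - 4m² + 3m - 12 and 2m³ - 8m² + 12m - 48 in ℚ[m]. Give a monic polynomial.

m - 4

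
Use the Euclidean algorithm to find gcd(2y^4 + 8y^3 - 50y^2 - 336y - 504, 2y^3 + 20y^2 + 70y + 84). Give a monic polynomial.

y^3 + 10y^2 + 35y + 42

Repeated division with remainder:
  2y^4 + 8y^3 - 50y^2 - 336y - 504 = (y - 6)(2y^3 + 20y^2 + 70y + 84) + (0)
Last nonzero remainder: 2y^3 + 20y^2 + 70y + 84. Dividing through by 2 gives the monic gcd y^3 + 10y^2 + 35y + 42.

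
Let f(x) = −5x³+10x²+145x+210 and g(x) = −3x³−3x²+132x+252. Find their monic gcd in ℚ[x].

Repeated division with remainder:
  −5x³+10x²+145x+210 = (5/3)(−3x³−3x²+132x+252) + (15x²−75x−210)
  −3x³−3x²+132x+252 = (−(1/5)x−6/5)(15x²−75x−210) + (0)
Last nonzero remainder: 15x²−75x−210. Dividing through by 15 gives the monic gcd x²−5x−14.

x²−5x−14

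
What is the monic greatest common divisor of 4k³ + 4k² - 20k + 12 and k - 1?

k - 1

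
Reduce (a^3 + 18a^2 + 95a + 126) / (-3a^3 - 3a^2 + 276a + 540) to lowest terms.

(-a - 7)/(3a - 30)

Repeated division with remainder:
  a^3 + 18a^2 + 95a + 126 = (-1/3)(-3a^3 - 3a^2 + 276a + 540) + (17a^2 + 187a + 306)
  -3a^3 - 3a^2 + 276a + 540 = (-(3/17)a + 30/17)(17a^2 + 187a + 306) + (0)
Last nonzero remainder: 17a^2 + 187a + 306. Dividing through by 17 gives the monic gcd a^2 + 11a + 18.
Cancel a^2 + 11a + 18 from numerator and denominator to get the reduced form.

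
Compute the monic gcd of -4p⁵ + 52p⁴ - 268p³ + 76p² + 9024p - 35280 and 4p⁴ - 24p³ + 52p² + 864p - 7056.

p³ - 12p² + 85p - 294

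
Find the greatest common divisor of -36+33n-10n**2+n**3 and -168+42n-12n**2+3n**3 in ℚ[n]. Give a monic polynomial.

Repeated division with remainder:
  n**3-10n**2+33n-36 = (1/3)(3n**3-12n**2+42n-168) + (-6n**2+19n+20)
  3n**3-12n**2+42n-168 = (-(1/2)n+5/12)(-6n**2+19n+20) + ((529/12)n-529/3)
  -6n**2+19n+20 = (-(72/529)n-60/529)((529/12)n-529/3) + (0)
Last nonzero remainder: (529/12)n-529/3. Dividing through by 529/12 gives the monic gcd n-4.

-4+n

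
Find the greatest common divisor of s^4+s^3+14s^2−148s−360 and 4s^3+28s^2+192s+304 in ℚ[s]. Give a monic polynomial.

s+2

By polynomial division,
  s^4+s^3+14s^2−148s−360 = ((1/4)s−3/2)(4s^3+28s^2+192s+304) + (8s^2+64s+96)
  4s^3+28s^2+192s+304 = ((1/2)s−1/2)(8s^2+64s+96) + (176s+352)
  8s^2+64s+96 = ((1/22)s+3/11)(176s+352) + (0)
Last nonzero remainder: 176s+352. Dividing through by 176 gives the monic gcd s+2.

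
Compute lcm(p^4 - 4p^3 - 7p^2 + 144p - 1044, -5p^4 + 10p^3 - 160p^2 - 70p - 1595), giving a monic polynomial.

p^6 - 2p^5 - 4p^4 + 86p^3 - 833p^2 - 504p - 11484

By polynomial division,
  p^4 - 4p^3 - 7p^2 + 144p - 1044 = (-1/5)(-5p^4 + 10p^3 - 160p^2 - 70p - 1595) + (-2p^3 - 39p^2 + 130p - 1363)
  -5p^4 + 10p^3 - 160p^2 - 70p - 1595 = ((5/2)p - 215/4)(-2p^3 - 39p^2 + 130p - 1363) + (-(10325/4)p^2 + 10325p - 299425/4)
  -2p^3 - 39p^2 + 130p - 1363 = ((8/10325)p + 188/10325)(-(10325/4)p^2 + 10325p - 299425/4) + (0)
Last nonzero remainder: -(10325/4)p^2 + 10325p - 299425/4. Dividing through by -10325/4 gives the monic gcd p^2 - 4p + 29.
Then lcm(f, g) = f·g / gcd(f, g); expanding and making the result monic gives the answer.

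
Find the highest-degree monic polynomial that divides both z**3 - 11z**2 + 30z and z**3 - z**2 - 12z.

By polynomial division,
  z**3 - 11z**2 + 30z = (z**3 - z**2 - 12z) + (-10z**2 + 42z)
  z**3 - z**2 - 12z = (-(1/10)z - 8/25)(-10z**2 + 42z) + ((36/25)z)
  -10z**2 + 42z = (-(125/18)z + 175/6)((36/25)z) + (0)
Last nonzero remainder: (36/25)z. Dividing through by 36/25 gives the monic gcd z.

z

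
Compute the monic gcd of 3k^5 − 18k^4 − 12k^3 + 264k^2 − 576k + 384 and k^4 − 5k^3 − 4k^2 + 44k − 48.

Euclidean algorithm in ℚ[k]:
  3k^5 − 18k^4 − 12k^3 + 264k^2 − 576k + 384 = (3k − 3)(k^4 − 5k^3 − 4k^2 + 44k − 48) + (−15k^3 + 120k^2 − 300k + 240)
  k^4 − 5k^3 − 4k^2 + 44k − 48 = (−(1/15)k − 1/5)(−15k^3 + 120k^2 − 300k + 240) + (0)
Last nonzero remainder: −15k^3 + 120k^2 − 300k + 240. Dividing through by −15 gives the monic gcd k^3 − 8k^2 + 20k − 16.

k^3 − 8k^2 + 20k − 16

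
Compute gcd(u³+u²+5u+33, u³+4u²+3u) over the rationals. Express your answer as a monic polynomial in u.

u+3

Apply the Euclidean algorithm:
  u³+u²+5u+33 = (u³+4u²+3u) + (-3u²+2u+33)
  u³+4u²+3u = (-(1/3)u-14/9)(-3u²+2u+33) + ((154/9)u+154/3)
  -3u²+2u+33 = (-(27/154)u+9/14)((154/9)u+154/3) + (0)
Last nonzero remainder: (154/9)u+154/3. Dividing through by 154/9 gives the monic gcd u+3.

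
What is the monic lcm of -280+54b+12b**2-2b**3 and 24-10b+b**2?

Repeated division with remainder:
  -2b**3+12b**2+54b-280 = (-2b-8)(b**2-10b+24) + (22b-88)
  b**2-10b+24 = ((1/22)b-3/11)(22b-88) + (0)
Last nonzero remainder: 22b-88. Dividing through by 22 gives the monic gcd b-4.
Then lcm(f, g) = f·g / gcd(f, g); expanding and making the result monic gives the answer.

-840+302b+9b**2-12b**3+b**4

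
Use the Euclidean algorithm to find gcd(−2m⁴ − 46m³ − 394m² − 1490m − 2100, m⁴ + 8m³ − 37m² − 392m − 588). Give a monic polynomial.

m² + 13m + 42

Apply the Euclidean algorithm:
  −2m⁴ − 46m³ − 394m² − 1490m − 2100 = (−2)(m⁴ + 8m³ − 37m² − 392m − 588) + (−30m³ − 468m² − 2274m − 3276)
  m⁴ + 8m³ − 37m² − 392m − 588 = (−(1/30)m + 19/75)(−30m³ − 468m² − 2274m − 3276) + ((144/25)m² + (1872/25)m + 6048/25)
  −30m³ − 468m² − 2274m − 3276 = (−(125/24)m − 325/24)((144/25)m² + (1872/25)m + 6048/25) + (0)
Last nonzero remainder: (144/25)m² + (1872/25)m + 6048/25. Dividing through by 144/25 gives the monic gcd m² + 13m + 42.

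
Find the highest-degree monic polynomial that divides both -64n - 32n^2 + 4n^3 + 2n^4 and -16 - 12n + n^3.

By polynomial division,
  2n^4 + 4n^3 - 32n^2 - 64n = (2n + 4)(n^3 - 12n - 16) + (-8n^2 + 16n + 64)
  n^3 - 12n - 16 = (-(1/8)n - 1/4)(-8n^2 + 16n + 64) + (0)
Last nonzero remainder: -8n^2 + 16n + 64. Dividing through by -8 gives the monic gcd n^2 - 2n - 8.

-8 - 2n + n^2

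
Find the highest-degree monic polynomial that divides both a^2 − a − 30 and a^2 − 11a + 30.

Repeated division with remainder:
  a^2 − a − 30 = (a^2 − 11a + 30) + (10a − 60)
  a^2 − 11a + 30 = ((1/10)a − 1/2)(10a − 60) + (0)
Last nonzero remainder: 10a − 60. Dividing through by 10 gives the monic gcd a − 6.

a − 6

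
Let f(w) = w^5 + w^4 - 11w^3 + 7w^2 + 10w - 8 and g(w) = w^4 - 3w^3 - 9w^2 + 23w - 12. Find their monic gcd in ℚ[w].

w^2 - 2w + 1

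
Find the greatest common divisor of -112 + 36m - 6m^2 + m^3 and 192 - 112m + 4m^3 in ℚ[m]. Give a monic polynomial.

By polynomial division,
  m^3 - 6m^2 + 36m - 112 = (1/4)(4m^3 - 112m + 192) + (-6m^2 + 64m - 160)
  4m^3 - 112m + 192 = (-(2/3)m - 64/9)(-6m^2 + 64m - 160) + ((2128/9)m - 8512/9)
  -6m^2 + 64m - 160 = (-(27/1064)m + 45/266)((2128/9)m - 8512/9) + (0)
Last nonzero remainder: (2128/9)m - 8512/9. Dividing through by 2128/9 gives the monic gcd m - 4.

-4 + m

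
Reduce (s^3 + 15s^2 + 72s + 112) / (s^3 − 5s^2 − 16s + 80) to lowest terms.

(s^2 + 11s + 28)/(s^2 − 9s + 20)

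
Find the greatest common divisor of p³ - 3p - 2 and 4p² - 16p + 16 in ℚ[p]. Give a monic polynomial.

p - 2

By polynomial division,
  p³ - 3p - 2 = ((1/4)p + 1)(4p² - 16p + 16) + (9p - 18)
  4p² - 16p + 16 = ((4/9)p - 8/9)(9p - 18) + (0)
Last nonzero remainder: 9p - 18. Dividing through by 9 gives the monic gcd p - 2.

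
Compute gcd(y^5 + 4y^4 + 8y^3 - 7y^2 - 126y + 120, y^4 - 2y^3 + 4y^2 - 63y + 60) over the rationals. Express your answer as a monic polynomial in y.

By polynomial division,
  y^5 + 4y^4 + 8y^3 - 7y^2 - 126y + 120 = (y + 6)(y^4 - 2y^3 + 4y^2 - 63y + 60) + (16y^3 + 32y^2 + 192y - 240)
  y^4 - 2y^3 + 4y^2 - 63y + 60 = ((1/16)y - 1/4)(16y^3 + 32y^2 + 192y - 240) + (0)
Last nonzero remainder: 16y^3 + 32y^2 + 192y - 240. Dividing through by 16 gives the monic gcd y^3 + 2y^2 + 12y - 15.

y^3 + 2y^2 + 12y - 15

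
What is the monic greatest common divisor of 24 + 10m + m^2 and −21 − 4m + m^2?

Euclidean algorithm in ℚ[m]:
  m^2 + 10m + 24 = (m^2 − 4m − 21) + (14m + 45)
  m^2 − 4m − 21 = ((1/14)m − 101/196)(14m + 45) + (429/196)
  14m + 45 = ((2744/429)m + 2940/143)(429/196) + (0)
The last nonzero remainder is the constant 429/196, so the polynomials are coprime and gcd = 1.

1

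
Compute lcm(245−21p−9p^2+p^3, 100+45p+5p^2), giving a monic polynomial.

980+161p−57p^2−5p^3+p^4

Repeated division with remainder:
  p^3−9p^2−21p+245 = ((1/5)p−18/5)(5p^2+45p+100) + (121p+605)
  5p^2+45p+100 = ((5/121)p+20/121)(121p+605) + (0)
Last nonzero remainder: 121p+605. Dividing through by 121 gives the monic gcd p+5.
Then lcm(f, g) = f·g / gcd(f, g); expanding and making the result monic gives the answer.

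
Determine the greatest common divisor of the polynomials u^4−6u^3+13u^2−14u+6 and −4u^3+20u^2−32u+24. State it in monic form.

u^3−5u^2+8u−6

By polynomial division,
  u^4−6u^3+13u^2−14u+6 = (−(1/4)u+1/4)(−4u^3+20u^2−32u+24) + (0)
Last nonzero remainder: −4u^3+20u^2−32u+24. Dividing through by −4 gives the monic gcd u^3−5u^2+8u−6.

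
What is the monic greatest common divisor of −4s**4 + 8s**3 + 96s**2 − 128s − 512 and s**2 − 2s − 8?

s**2 − 2s − 8

Apply the Euclidean algorithm:
  −4s**4 + 8s**3 + 96s**2 − 128s − 512 = (−4s**2 + 64)(s**2 − 2s − 8) + (0)
The last nonzero remainder s**2 − 2s − 8 is already monic.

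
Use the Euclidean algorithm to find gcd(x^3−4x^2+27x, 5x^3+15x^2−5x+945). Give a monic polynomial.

x^2−4x+27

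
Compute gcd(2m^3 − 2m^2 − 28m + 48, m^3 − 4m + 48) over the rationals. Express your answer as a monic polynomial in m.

Apply the Euclidean algorithm:
  2m^3 − 2m^2 − 28m + 48 = (2)(m^3 − 4m + 48) + (−2m^2 − 20m − 48)
  m^3 − 4m + 48 = (−(1/2)m + 5)(−2m^2 − 20m − 48) + (72m + 288)
  −2m^2 − 20m − 48 = (−(1/36)m − 1/6)(72m + 288) + (0)
Last nonzero remainder: 72m + 288. Dividing through by 72 gives the monic gcd m + 4.

m + 4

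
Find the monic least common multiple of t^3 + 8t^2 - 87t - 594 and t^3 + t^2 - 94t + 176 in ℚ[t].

t^5 - 2t^4 - 151t^3 + 404t^2 + 4548t - 9504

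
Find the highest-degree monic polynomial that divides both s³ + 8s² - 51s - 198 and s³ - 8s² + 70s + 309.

Repeated division with remainder:
  s³ + 8s² - 51s - 198 = (s³ - 8s² + 70s + 309) + (16s² - 121s - 507)
  s³ - 8s² + 70s + 309 = ((1/16)s - 7/256)(16s² - 121s - 507) + ((25185/256)s + 75555/256)
  16s² - 121s - 507 = ((4096/25185)s - 43264/25185)((25185/256)s + 75555/256) + (0)
Last nonzero remainder: (25185/256)s + 75555/256. Dividing through by 25185/256 gives the monic gcd s + 3.

s + 3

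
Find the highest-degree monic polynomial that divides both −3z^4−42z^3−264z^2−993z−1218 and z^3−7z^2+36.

By polynomial division,
  −3z^4−42z^3−264z^2−993z−1218 = (−3z−63)(z^3−7z^2+36) + (−705z^2−885z+1050)
  z^3−7z^2+36 = (−(1/705)z+388/33135)(−705z^2−885z+1050) + ((26182/2209)z+52364/2209)
  −705z^2−885z+1050 = (−(1557345/26182)z+1159725/26182)((26182/2209)z+52364/2209) + (0)
Last nonzero remainder: (26182/2209)z+52364/2209. Dividing through by 26182/2209 gives the monic gcd z+2.

z+2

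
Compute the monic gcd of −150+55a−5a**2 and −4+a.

By polynomial division,
  −5a**2+55a−150 = (−5a+35)(a−4) + (−10)
  a−4 = (−(1/10)a+2/5)(−10) + (0)
The last nonzero remainder is the constant −10, so the polynomials are coprime and gcd = 1.

1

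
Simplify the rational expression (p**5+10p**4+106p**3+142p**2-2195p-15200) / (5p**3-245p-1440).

By polynomial division,
  p**5+10p**4+106p**3+142p**2-2195p-15200 = ((1/5)p**2+2p+31)(5p**3-245p-1440) + (920p**2+8280p+29440)
  5p**3-245p-1440 = ((1/184)p-9/184)(920p**2+8280p+29440) + (0)
Last nonzero remainder: 920p**2+8280p+29440. Dividing through by 920 gives the monic gcd p**2+9p+32.
Cancel p**2+9p+32 from numerator and denominator to get the reduced form.

(p**3+p**2+65p-475)/(5p-45)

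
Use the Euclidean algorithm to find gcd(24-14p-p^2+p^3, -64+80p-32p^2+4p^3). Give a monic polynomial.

Euclidean algorithm in ℚ[p]:
  p^3-p^2-14p+24 = (1/4)(4p^3-32p^2+80p-64) + (7p^2-34p+40)
  4p^3-32p^2+80p-64 = ((4/7)p-88/49)(7p^2-34p+40) + (-(192/49)p+384/49)
  7p^2-34p+40 = (-(343/192)p+245/48)(-(192/49)p+384/49) + (0)
Last nonzero remainder: -(192/49)p+384/49. Dividing through by -192/49 gives the monic gcd p-2.

-2+p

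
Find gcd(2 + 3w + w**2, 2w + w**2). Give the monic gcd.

Euclidean algorithm in ℚ[w]:
  w**2 + 3w + 2 = (w**2 + 2w) + (w + 2)
  w**2 + 2w = (w)(w + 2) + (0)
The last nonzero remainder w + 2 is already monic.

2 + w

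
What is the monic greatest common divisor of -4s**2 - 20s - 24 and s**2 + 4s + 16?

Apply the Euclidean algorithm:
  -4s**2 - 20s - 24 = (-4)(s**2 + 4s + 16) + (-4s + 40)
  s**2 + 4s + 16 = (-(1/4)s - 7/2)(-4s + 40) + (156)
  -4s + 40 = (-(1/39)s + 10/39)(156) + (0)
The last nonzero remainder is the constant 156, so the polynomials are coprime and gcd = 1.

1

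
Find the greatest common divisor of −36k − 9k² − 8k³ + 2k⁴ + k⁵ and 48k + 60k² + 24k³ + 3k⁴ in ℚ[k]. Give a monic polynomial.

4k + k²

Repeated division with remainder:
  k⁵ + 2k⁴ − 8k³ − 9k² − 36k = ((1/3)k − 2)(3k⁴ + 24k³ + 60k² + 48k) + (20k³ + 95k² + 60k)
  3k⁴ + 24k³ + 60k² + 48k = ((3/20)k + 39/80)(20k³ + 95k² + 60k) + ((75/16)k² + (75/4)k)
  20k³ + 95k² + 60k = ((64/15)k + 16/5)((75/16)k² + (75/4)k) + (0)
Last nonzero remainder: (75/16)k² + (75/4)k. Dividing through by 75/16 gives the monic gcd k² + 4k.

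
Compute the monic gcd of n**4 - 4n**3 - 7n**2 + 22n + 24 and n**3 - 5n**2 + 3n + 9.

Repeated division with remainder:
  n**4 - 4n**3 - 7n**2 + 22n + 24 = (n + 1)(n**3 - 5n**2 + 3n + 9) + (-5n**2 + 10n + 15)
  n**3 - 5n**2 + 3n + 9 = (-(1/5)n + 3/5)(-5n**2 + 10n + 15) + (0)
Last nonzero remainder: -5n**2 + 10n + 15. Dividing through by -5 gives the monic gcd n**2 - 2n - 3.

n**2 - 2n - 3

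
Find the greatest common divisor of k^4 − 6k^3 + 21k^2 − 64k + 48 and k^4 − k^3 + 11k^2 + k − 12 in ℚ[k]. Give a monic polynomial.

k^3 − 2k^2 + 13k − 12

By polynomial division,
  k^4 − 6k^3 + 21k^2 − 64k + 48 = (k^4 − k^3 + 11k^2 + k − 12) + (−5k^3 + 10k^2 − 65k + 60)
  k^4 − k^3 + 11k^2 + k − 12 = (−(1/5)k − 1/5)(−5k^3 + 10k^2 − 65k + 60) + (0)
Last nonzero remainder: −5k^3 + 10k^2 − 65k + 60. Dividing through by −5 gives the monic gcd k^3 − 2k^2 + 13k − 12.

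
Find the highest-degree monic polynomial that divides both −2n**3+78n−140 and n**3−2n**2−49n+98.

By polynomial division,
  −2n**3+78n−140 = (−2)(n**3−2n**2−49n+98) + (−4n**2−20n+56)
  n**3−2n**2−49n+98 = (−(1/4)n+7/4)(−4n**2−20n+56) + (0)
Last nonzero remainder: −4n**2−20n+56. Dividing through by −4 gives the monic gcd n**2+5n−14.

n**2+5n−14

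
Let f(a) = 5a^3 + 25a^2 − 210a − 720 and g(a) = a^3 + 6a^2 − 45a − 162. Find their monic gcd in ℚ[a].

a^2 − 3a − 18

Apply the Euclidean algorithm:
  5a^3 + 25a^2 − 210a − 720 = (5)(a^3 + 6a^2 − 45a − 162) + (−5a^2 + 15a + 90)
  a^3 + 6a^2 − 45a − 162 = (−(1/5)a − 9/5)(−5a^2 + 15a + 90) + (0)
Last nonzero remainder: −5a^2 + 15a + 90. Dividing through by −5 gives the monic gcd a^2 − 3a − 18.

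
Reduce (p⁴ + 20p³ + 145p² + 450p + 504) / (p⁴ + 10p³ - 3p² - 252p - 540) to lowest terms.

Apply the Euclidean algorithm:
  p⁴ + 20p³ + 145p² + 450p + 504 = (p⁴ + 10p³ - 3p² - 252p - 540) + (10p³ + 148p² + 702p + 1044)
  p⁴ + 10p³ - 3p² - 252p - 540 = ((1/10)p - 12/25)(10p³ + 148p² + 702p + 1044) + (-(54/25)p² - (486/25)p - 972/25)
  10p³ + 148p² + 702p + 1044 = (-(125/27)p - 725/27)(-(54/25)p² - (486/25)p - 972/25) + (0)
Last nonzero remainder: -(54/25)p² - (486/25)p - 972/25. Dividing through by -54/25 gives the monic gcd p² + 9p + 18.
Cancel p² + 9p + 18 from numerator and denominator to get the reduced form.

(p² + 11p + 28)/(p² + p - 30)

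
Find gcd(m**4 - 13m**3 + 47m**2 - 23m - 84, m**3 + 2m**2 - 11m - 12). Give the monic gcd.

m**2 - 2m - 3

Apply the Euclidean algorithm:
  m**4 - 13m**3 + 47m**2 - 23m - 84 = (m - 15)(m**3 + 2m**2 - 11m - 12) + (88m**2 - 176m - 264)
  m**3 + 2m**2 - 11m - 12 = ((1/88)m + 1/22)(88m**2 - 176m - 264) + (0)
Last nonzero remainder: 88m**2 - 176m - 264. Dividing through by 88 gives the monic gcd m**2 - 2m - 3.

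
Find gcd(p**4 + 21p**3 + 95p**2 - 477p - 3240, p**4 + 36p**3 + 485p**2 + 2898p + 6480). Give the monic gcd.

Euclidean algorithm in ℚ[p]:
  p**4 + 21p**3 + 95p**2 - 477p - 3240 = (p**4 + 36p**3 + 485p**2 + 2898p + 6480) + (-15p**3 - 390p**2 - 3375p - 9720)
  p**4 + 36p**3 + 485p**2 + 2898p + 6480 = (-(1/15)p - 2/3)(-15p**3 - 390p**2 - 3375p - 9720) + (0)
Last nonzero remainder: -15p**3 - 390p**2 - 3375p - 9720. Dividing through by -15 gives the monic gcd p**3 + 26p**2 + 225p + 648.

p**3 + 26p**2 + 225p + 648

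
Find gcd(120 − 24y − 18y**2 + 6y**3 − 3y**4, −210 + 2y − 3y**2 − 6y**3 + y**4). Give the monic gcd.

Repeated division with remainder:
  −3y**4 + 6y**3 − 18y**2 − 24y + 120 = (−3)(y**4 − 6y**3 − 3y**2 + 2y − 210) + (−12y**3 − 27y**2 − 18y − 510)
  y**4 − 6y**3 − 3y**2 + 2y − 210 = (−(1/12)y + 11/16)(−12y**3 − 27y**2 − 18y − 510) + ((225/16)y**2 − (225/8)y + 1125/8)
  −12y**3 − 27y**2 − 18y − 510 = (−(64/75)y − 272/75)((225/16)y**2 − (225/8)y + 1125/8) + (0)
Last nonzero remainder: (225/16)y**2 − (225/8)y + 1125/8. Dividing through by 225/16 gives the monic gcd y**2 − 2y + 10.

10 − 2y + y**2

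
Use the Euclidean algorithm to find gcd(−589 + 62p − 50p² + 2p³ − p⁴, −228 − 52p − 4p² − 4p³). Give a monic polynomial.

19 − 2p + p²

Apply the Euclidean algorithm:
  −p⁴ + 2p³ − 50p² + 62p − 589 = ((1/4)p − 3/4)(−4p³ − 4p² − 52p − 228) + (−40p² + 80p − 760)
  −4p³ − 4p² − 52p − 228 = ((1/10)p + 3/10)(−40p² + 80p − 760) + (0)
Last nonzero remainder: −40p² + 80p − 760. Dividing through by −40 gives the monic gcd p² − 2p + 19.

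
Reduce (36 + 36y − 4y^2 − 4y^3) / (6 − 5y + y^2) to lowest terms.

Euclidean algorithm in ℚ[y]:
  −4y^3 − 4y^2 + 36y + 36 = (−4y − 24)(y^2 − 5y + 6) + (−60y + 180)
  y^2 − 5y + 6 = (−(1/60)y + 1/30)(−60y + 180) + (0)
Last nonzero remainder: −60y + 180. Dividing through by −60 gives the monic gcd y − 3.
Cancel y − 3 from numerator and denominator to get the reduced form.

(−12 − 16y − 4y^2)/(−2 + y)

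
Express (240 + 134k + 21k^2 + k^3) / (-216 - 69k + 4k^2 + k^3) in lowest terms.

Apply the Euclidean algorithm:
  k^3 + 21k^2 + 134k + 240 = (k^3 + 4k^2 - 69k - 216) + (17k^2 + 203k + 456)
  k^3 + 4k^2 - 69k - 216 = ((1/17)k - 135/289)(17k^2 + 203k + 456) + (-(288/289)k - 864/289)
  17k^2 + 203k + 456 = (-(4913/288)k - 5491/36)(-(288/289)k - 864/289) + (0)
Last nonzero remainder: -(288/289)k - 864/289. Dividing through by -288/289 gives the monic gcd k + 3.
Cancel k + 3 from numerator and denominator to get the reduced form.

(80 + 18k + k^2)/(-72 + k + k^2)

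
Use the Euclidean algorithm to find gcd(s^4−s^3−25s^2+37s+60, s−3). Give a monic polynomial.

s−3

By polynomial division,
  s^4−s^3−25s^2+37s+60 = (s^3+2s^2−19s−20)(s−3) + (0)
The last nonzero remainder s−3 is already monic.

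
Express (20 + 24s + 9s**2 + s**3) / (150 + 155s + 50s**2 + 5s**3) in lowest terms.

(2 + s)/(15 + 5s)

By polynomial division,
  s**3 + 9s**2 + 24s + 20 = (1/5)(5s**3 + 50s**2 + 155s + 150) + (−s**2 − 7s − 10)
  5s**3 + 50s**2 + 155s + 150 = (−5s − 15)(−s**2 − 7s − 10) + (0)
Last nonzero remainder: −s**2 − 7s − 10. Dividing through by −1 gives the monic gcd s**2 + 7s + 10.
Cancel s**2 + 7s + 10 from numerator and denominator to get the reduced form.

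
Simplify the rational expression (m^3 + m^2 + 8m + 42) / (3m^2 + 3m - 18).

Repeated division with remainder:
  m^3 + m^2 + 8m + 42 = ((1/3)m)(3m^2 + 3m - 18) + (14m + 42)
  3m^2 + 3m - 18 = ((3/14)m - 3/7)(14m + 42) + (0)
Last nonzero remainder: 14m + 42. Dividing through by 14 gives the monic gcd m + 3.
Cancel m + 3 from numerator and denominator to get the reduced form.

(m^2 - 2m + 14)/(3m - 6)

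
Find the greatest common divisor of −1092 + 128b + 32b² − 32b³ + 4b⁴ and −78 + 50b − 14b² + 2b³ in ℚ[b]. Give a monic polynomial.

13 − 4b + b²

By polynomial division,
  4b⁴ − 32b³ + 32b² + 128b − 1092 = (2b − 2)(2b³ − 14b² + 50b − 78) + (−96b² + 384b − 1248)
  2b³ − 14b² + 50b − 78 = (−(1/48)b + 1/16)(−96b² + 384b − 1248) + (0)
Last nonzero remainder: −96b² + 384b − 1248. Dividing through by −96 gives the monic gcd b² − 4b + 13.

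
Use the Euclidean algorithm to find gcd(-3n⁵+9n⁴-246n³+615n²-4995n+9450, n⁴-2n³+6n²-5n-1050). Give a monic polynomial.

n²-n+35

Apply the Euclidean algorithm:
  -3n⁵+9n⁴-246n³+615n²-4995n+9450 = (-3n+3)(n⁴-2n³+6n²-5n-1050) + (-222n³+582n²-8130n+12600)
  n⁴-2n³+6n²-5n-1050 = (-(1/222)n-23/8214)(-222n³+582n²-8130n+12600) + (-(39690/1369)n²+(39690/1369)n-1389150/1369)
  -222n³+582n²-8130n+12600 = ((50653/6615)n-5476/441)(-(39690/1369)n²+(39690/1369)n-1389150/1369) + (0)
Last nonzero remainder: -(39690/1369)n²+(39690/1369)n-1389150/1369. Dividing through by -39690/1369 gives the monic gcd n²-n+35.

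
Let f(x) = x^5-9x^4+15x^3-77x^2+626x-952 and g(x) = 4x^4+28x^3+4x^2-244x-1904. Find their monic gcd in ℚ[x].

Repeated division with remainder:
  x^5-9x^4+15x^3-77x^2+626x-952 = ((1/4)x-4)(4x^4+28x^3+4x^2-244x-1904) + (126x^3+126x-8568)
  4x^4+28x^3+4x^2-244x-1904 = ((2/63)x+2/9)(126x^3+126x-8568) + (0)
Last nonzero remainder: 126x^3+126x-8568. Dividing through by 126 gives the monic gcd x^3+x-68.

x^3+x-68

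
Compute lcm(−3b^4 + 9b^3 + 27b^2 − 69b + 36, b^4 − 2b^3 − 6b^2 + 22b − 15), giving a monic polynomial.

b^6 − 7b^5 + 8b^4 + 44b^3 − 149b^2 + 163b − 60

Apply the Euclidean algorithm:
  −3b^4 + 9b^3 + 27b^2 − 69b + 36 = (−3)(b^4 − 2b^3 − 6b^2 + 22b − 15) + (3b^3 + 9b^2 − 3b − 9)
  b^4 − 2b^3 − 6b^2 + 22b − 15 = ((1/3)b − 5/3)(3b^3 + 9b^2 − 3b − 9) + (10b^2 + 20b − 30)
  3b^3 + 9b^2 − 3b − 9 = ((3/10)b + 3/10)(10b^2 + 20b − 30) + (0)
Last nonzero remainder: 10b^2 + 20b − 30. Dividing through by 10 gives the monic gcd b^2 + 2b − 3.
Then lcm(f, g) = f·g / gcd(f, g); expanding and making the result monic gives the answer.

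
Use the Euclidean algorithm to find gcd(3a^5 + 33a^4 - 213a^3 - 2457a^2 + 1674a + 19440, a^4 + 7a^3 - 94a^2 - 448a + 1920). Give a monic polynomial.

a^3 - a^2 - 86a + 240

Repeated division with remainder:
  3a^5 + 33a^4 - 213a^3 - 2457a^2 + 1674a + 19440 = (3a + 12)(a^4 + 7a^3 - 94a^2 - 448a + 1920) + (-15a^3 + 15a^2 + 1290a - 3600)
  a^4 + 7a^3 - 94a^2 - 448a + 1920 = (-(1/15)a - 8/15)(-15a^3 + 15a^2 + 1290a - 3600) + (0)
Last nonzero remainder: -15a^3 + 15a^2 + 1290a - 3600. Dividing through by -15 gives the monic gcd a^3 - a^2 - 86a + 240.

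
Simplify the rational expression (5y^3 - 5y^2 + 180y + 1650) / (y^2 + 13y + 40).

(5y^2 - 30y + 330)/(y + 8)

Repeated division with remainder:
  5y^3 - 5y^2 + 180y + 1650 = (5y - 70)(y^2 + 13y + 40) + (890y + 4450)
  y^2 + 13y + 40 = ((1/890)y + 4/445)(890y + 4450) + (0)
Last nonzero remainder: 890y + 4450. Dividing through by 890 gives the monic gcd y + 5.
Cancel y + 5 from numerator and denominator to get the reduced form.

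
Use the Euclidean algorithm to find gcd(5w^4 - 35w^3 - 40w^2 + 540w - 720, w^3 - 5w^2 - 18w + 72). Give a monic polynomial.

w^3 - 5w^2 - 18w + 72

Repeated division with remainder:
  5w^4 - 35w^3 - 40w^2 + 540w - 720 = (5w - 10)(w^3 - 5w^2 - 18w + 72) + (0)
The last nonzero remainder w^3 - 5w^2 - 18w + 72 is already monic.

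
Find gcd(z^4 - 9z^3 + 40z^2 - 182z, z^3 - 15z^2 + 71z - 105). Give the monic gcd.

z - 7

Apply the Euclidean algorithm:
  z^4 - 9z^3 + 40z^2 - 182z = (z + 6)(z^3 - 15z^2 + 71z - 105) + (59z^2 - 503z + 630)
  z^3 - 15z^2 + 71z - 105 = ((1/59)z - 382/3481)(59z^2 - 503z + 630) + ((17835/3481)z - 124845/3481)
  59z^2 - 503z + 630 = ((205379/17835)z - 20886/1189)((17835/3481)z - 124845/3481) + (0)
Last nonzero remainder: (17835/3481)z - 124845/3481. Dividing through by 17835/3481 gives the monic gcd z - 7.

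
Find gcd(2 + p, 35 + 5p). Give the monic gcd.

By polynomial division,
  p + 2 = (1/5)(5p + 35) + (−5)
  5p + 35 = (−p − 7)(−5) + (0)
The last nonzero remainder is the constant −5, so the polynomials are coprime and gcd = 1.

1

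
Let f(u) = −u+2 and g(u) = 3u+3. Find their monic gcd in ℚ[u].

1

Apply the Euclidean algorithm:
  −u+2 = (−1/3)(3u+3) + (3)
  3u+3 = (u+1)(3) + (0)
The last nonzero remainder is the constant 3, so the polynomials are coprime and gcd = 1.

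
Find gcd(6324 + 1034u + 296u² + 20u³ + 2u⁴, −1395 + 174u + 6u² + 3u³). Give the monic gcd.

93 + 7u + u²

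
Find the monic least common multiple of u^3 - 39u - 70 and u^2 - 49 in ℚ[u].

By polynomial division,
  u^3 - 39u - 70 = (u)(u^2 - 49) + (10u - 70)
  u^2 - 49 = ((1/10)u + 7/10)(10u - 70) + (0)
Last nonzero remainder: 10u - 70. Dividing through by 10 gives the monic gcd u - 7.
Then lcm(f, g) = f·g / gcd(f, g); expanding and making the result monic gives the answer.

u^4 + 7u^3 - 39u^2 - 343u - 490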